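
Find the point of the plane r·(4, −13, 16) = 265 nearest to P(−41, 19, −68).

The perpendicular from P has direction n = (4, −13, 16): r = (−41, 19, −68) + μ(4, −13, 16).
Substitute into the plane: n·(P + μn) = 265 gives -1499 + 441μ = 265, so μ = 4.
Foot = (−41, 19, −68) + 4·(4, −13, 16) = (−25, −33, −4).

(-25, -33, -4)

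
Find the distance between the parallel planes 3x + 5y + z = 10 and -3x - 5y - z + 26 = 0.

16√35/35

Divide the second equation by -1 to match normals: 3x + 5y + z = 26.
Both planes have normal n = (3, 5, 1), |n| = √35. Any point on the first plane is at distance |26 − 10|/|n| = 16/√35 from the second.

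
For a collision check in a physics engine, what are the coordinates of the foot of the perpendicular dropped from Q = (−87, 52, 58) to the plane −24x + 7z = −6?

The perpendicular from Q has direction n = (−24, 0, 7): r = (−87, 52, 58) + t(−24, 0, 7).
Substitute into the plane: n·(Q + tn) = -6 gives 2494 + 625t = -6, so t = -4.
Foot = (−87, 52, 58) + (-4)·(−24, 0, 7) = (9, 52, 30).

(9, 52, 30)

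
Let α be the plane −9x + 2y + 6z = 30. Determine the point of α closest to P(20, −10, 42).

(238/11, -114/11, 450/11)

n = (−9, 2, 6), |n|² = 121, and n·P − 30 = 22.
t = 22/121 = 2/11, so the foot is P − t·n = (20, −10, 42) − (2/11)·(−9, 2, 6) = (238/11, −114/11, 450/11).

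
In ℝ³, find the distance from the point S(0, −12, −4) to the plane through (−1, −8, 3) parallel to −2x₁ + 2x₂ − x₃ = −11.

1

Parallel planes share the normal n = (−2, 2, −1); since (−1, −8, 3) lies on the plane, its equation is −2x₁ + 2x₂ − x₃ = -17.
Then n·(0, −12, −4) − (−17) = −3.
|n| = √(4 + 4 + 1) = 3, so the distance is |-3|/3 = 1.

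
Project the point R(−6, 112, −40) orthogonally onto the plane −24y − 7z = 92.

(-6, 16, -68)

n = (0, −24, −7), |n|² = 625, and n·R − 92 = -2500.
t = -2500/625 = -4, so the foot is R − t·n = (−6, 112, −40) − (-4)·(0, −24, −7) = (−6, 16, −68).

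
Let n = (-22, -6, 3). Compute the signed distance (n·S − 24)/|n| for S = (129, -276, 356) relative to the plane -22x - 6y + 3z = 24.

-6

n·S − 24 = -138.
|n| = 23, so the signed distance is -138/23 = -6.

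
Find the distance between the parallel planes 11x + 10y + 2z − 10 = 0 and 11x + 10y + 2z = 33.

With common normal n = (11, 10, 2) (|n| = 15), the distance is |10 − 33|/|n| = 23/15.

23/15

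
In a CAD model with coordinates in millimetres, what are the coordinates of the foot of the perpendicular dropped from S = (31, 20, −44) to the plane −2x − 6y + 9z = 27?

(21, -10, 1)

n = (−2, −6, 9), |n|² = 121, and n·S − 27 = -605.
t = -605/121 = -5, so the foot is S − t·n = (31, 20, −44) − (-5)·(−2, −6, 9) = (21, −10, 1).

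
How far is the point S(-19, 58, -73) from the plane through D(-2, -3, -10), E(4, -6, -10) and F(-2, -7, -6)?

7

DE = (6, -3, 0) and DF = (0, -4, 4), so a normal is n = DE × DF = (-12, -24, -24).
n = (-12, -24, -24); n·P − 336 = 252; |n| = 36; distance = 252/36 = 7.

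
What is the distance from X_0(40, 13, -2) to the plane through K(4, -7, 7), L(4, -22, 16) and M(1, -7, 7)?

15/√34

KL = (0, -15, 9) and KM = (-3, 0, 0), so a normal is n = KL × KM = (0, -27, -45).
Then n·(40, 13, -2) - (-126) = -135.
|n| = √(0 + 729 + 2025) = 9√34, so the distance is |-135|/(9√34) = 15√34/34.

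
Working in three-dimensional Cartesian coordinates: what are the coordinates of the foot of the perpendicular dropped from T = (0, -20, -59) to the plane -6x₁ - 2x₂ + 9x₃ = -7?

(-24, -28, -23)

n = (-6, -2, 9), |n|² = 121, and n·T − (-7) = -484.
t = -484/121 = -4, so the foot is T − t·n = (0, -20, -59) − (-4)·(-6, -2, 9) = (-24, -28, -23).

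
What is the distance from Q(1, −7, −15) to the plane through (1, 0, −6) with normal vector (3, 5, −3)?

8√43/43

The plane has equation n·(r − (1, 0, −6)) = 0, i.e. n·r = 21.
Then n·(1, −7, −15) − 21 = −8.
|n| = √(9 + 25 + 9) = √43, so the distance is |-8|/√43 = 8/√43.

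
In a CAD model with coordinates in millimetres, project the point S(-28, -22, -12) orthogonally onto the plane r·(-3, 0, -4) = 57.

The perpendicular from S has direction n = (-3, 0, -4): r = (-28, -22, -12) + t(-3, 0, -4).
Substitute into the plane: n·(S + tn) = 57 gives 132 + 25t = 57, so t = -3.
Foot = (-28, -22, -12) + (-3)·(-3, 0, -4) = (-19, -22, 0).

(-19, -22, 0)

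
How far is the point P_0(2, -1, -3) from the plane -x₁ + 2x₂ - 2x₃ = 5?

n = (-1, 2, -2); n·P − 5 = -3; |n| = 3; distance = 3/3 = 1.

1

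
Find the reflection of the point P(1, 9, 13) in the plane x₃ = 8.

(1, 9, 3)

With n = (0, 0, 1), the signed offset is (n·P − 8)/|n|² = 5/1 = 5.
P' = P − 2t·n = (1, 9, 13) − 10·(0, 0, 1) = (1, 9, 3).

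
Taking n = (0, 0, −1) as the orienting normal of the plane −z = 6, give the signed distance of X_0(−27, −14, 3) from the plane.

n·X_0 − 6 = -9.
|n| = 1, so the signed distance is -9/1 = -9.

-9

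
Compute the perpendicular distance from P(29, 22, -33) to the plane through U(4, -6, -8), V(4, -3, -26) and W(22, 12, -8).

UV = (0, 3, -18) and UW = (18, 18, 0), so a normal is n = UV × UW = (324, -324, -54).
n = (324, -324, -54); n·P − 3672 = 378; |n| = 54√73; distance = 378/(54√73) = 7/√73.

7/√73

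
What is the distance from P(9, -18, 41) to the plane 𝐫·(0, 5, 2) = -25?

d = |5·(-18) + 2·41 − (-25)| / √(0 + 25 + 4) = |17| / √29 = 17/√29.

17/√29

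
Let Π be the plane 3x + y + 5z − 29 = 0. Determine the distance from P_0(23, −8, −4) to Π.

n = (3, 1, 5); n·P − 29 = 12; |n| = √35; distance = 12/√35 = 12√35/35.

12√35/35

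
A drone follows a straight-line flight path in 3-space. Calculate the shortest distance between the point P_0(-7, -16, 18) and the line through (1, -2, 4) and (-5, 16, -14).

2√38

A direction vector is d = (-6, 18, -18).
AP = (-8, -14, 14), and AP × d = (0, -228, -228).
|AP × d|² = 103968 and |d|² = 684, so the distance is √(103968/684) = √152 = 2√38.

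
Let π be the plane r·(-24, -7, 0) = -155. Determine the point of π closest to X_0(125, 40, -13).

(5, 5, -13)

n = (-24, -7, 0), |n|² = 625, and n·X_0 − (-155) = -3125.
t = -3125/625 = -5, so the foot is X_0 − t·n = (125, 40, -13) − (-5)·(-24, -7, 0) = (5, 5, -13).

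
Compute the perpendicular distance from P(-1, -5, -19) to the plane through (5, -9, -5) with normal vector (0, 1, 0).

4

The plane has equation n·(r − (5, -9, -5)) = 0, i.e. n·r = -9.
Then n·(-1, -5, -19) - (-9) = 4.
|n| = √(0 + 1 + 0) = 1, so the distance is |4|/1 = 4.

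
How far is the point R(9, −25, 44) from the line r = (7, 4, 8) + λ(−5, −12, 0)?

Direction vector d = (−5, −12, 0).
AP = (2, −29, 36); AP·d = 338, |AP|² = 2141, |d|² = 169.
distance² = |AP|² − (AP·d)²/|d|² = 2141 − 114244/169 = 1465, so the distance is √1465.

√1465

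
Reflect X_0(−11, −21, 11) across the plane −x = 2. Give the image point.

(7, -21, 11)

With n = (−1, 0, 0), the signed offset is (n·X_0 − 2)/|n|² = 9/1 = 9.
X_0' = X_0 − 2t·n = (−11, −21, 11) − 18·(−1, 0, 0) = (7, −21, 11).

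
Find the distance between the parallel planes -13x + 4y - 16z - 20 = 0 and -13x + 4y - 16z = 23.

1/7

With common normal n = (-13, 4, -16) (|n| = 21), the distance is |20 − 23|/|n| = 3/21 = 1/7.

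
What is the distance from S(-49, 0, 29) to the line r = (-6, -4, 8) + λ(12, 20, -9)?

Direction vector d = (12, 20, -9).
AP = (-43, 4, 21), and AP × d = (-456, -135, -908).
|AP × d|² = 1050625 and |d|² = 625, so the distance is √(1050625/625) = √1681 = 41.

41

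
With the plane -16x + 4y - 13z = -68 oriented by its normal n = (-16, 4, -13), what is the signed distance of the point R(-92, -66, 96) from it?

4/3

n·R − (-68) = 28.
|n| = 21, so the signed distance is 28/21 = 4/3.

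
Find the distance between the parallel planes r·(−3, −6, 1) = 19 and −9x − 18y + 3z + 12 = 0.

Divide the second equation by 3 to match normals: −3x − 6y + z = -4.
Both planes have normal n = (−3, −6, 1), |n| = √46. Any point on the first plane is at distance |(-4) − 19|/|n| = 23/√46 = √46/2 from the second.

√46/2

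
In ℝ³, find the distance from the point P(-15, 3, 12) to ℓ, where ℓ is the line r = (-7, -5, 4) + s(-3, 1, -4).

Direction vector d = (-3, 1, -4).
AP = (-8, 8, 8); AP·d = 0, |AP|² = 192, |d|² = 26.
distance² = |AP|² − (AP·d)²/|d|² = 192 − 0/26 = 192, so the distance is 8√3.

8√3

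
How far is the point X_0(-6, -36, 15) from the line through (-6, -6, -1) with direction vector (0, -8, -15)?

Direction vector d = (0, -8, -15).
AP = (0, -30, 16), and AP × d = (578, 0, 0).
|AP × d|² = 334084 and |d|² = 289, so the distance is √(334084/289) = √1156 = 34.

34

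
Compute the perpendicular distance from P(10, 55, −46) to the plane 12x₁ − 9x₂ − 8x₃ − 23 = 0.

n = (12, −9, −8); n·P − 23 = -30; |n| = 17; distance = 30/17.

30/17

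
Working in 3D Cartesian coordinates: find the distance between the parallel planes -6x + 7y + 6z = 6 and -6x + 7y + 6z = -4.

10/11

With common normal n = (-6, 7, 6) (|n| = 11), the distance is |6 − (-4)|/|n| = 10/11.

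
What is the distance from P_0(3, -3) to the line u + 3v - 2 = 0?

8/√10

The normal to the line is n = (1, 3) with |n| = √10.
|n·P_0 − 2| = |-6 − 2| = 8, so the distance is 8/√10 = 4√10/5.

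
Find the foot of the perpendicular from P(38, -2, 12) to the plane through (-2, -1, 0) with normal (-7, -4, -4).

(10, -18, -4)

n = (-7, -4, -4), |n|² = 81, and n·P − 18 = -324.
t = -324/81 = -4, so the foot is P − t·n = (38, -2, 12) − (-4)·(-7, -4, -4) = (10, -18, -4).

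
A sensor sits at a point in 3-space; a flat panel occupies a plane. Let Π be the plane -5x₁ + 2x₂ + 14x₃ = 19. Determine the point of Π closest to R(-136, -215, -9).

The perpendicular from R has direction n = (-5, 2, 14): r = (-136, -215, -9) + t(-5, 2, 14).
Substitute into the plane: n·(R + tn) = 19 gives 124 + 225t = 19, so t = -7/15.
Foot = (-136, -215, -9) + (-7/15)·(-5, 2, 14) = (-401/3, -3239/15, -233/15).

(-401/3, -3239/15, -233/15)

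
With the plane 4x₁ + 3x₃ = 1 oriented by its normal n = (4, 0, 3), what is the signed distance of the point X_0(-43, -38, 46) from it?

n·X_0 − 1 = -35.
|n| = 5, so the signed distance is -35/5 = -7.

-7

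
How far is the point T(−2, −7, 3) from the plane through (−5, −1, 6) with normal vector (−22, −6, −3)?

21/23

The plane has equation n·(r − (−5, −1, 6)) = 0, i.e. n·r = 98.
Then n·(−2, −7, 3) − 98 = −21.
|n| = √(484 + 36 + 9) = 23, so the distance is |-21|/23 = 21/23.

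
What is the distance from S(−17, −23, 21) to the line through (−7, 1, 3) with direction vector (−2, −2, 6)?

Direction vector d = (−2, −2, 6).
AP = (−10, −24, 18); AP·d = 176, |AP|² = 1000, |d|² = 44.
distance² = |AP|² − (AP·d)²/|d|² = 1000 − 30976/44 = 296, so the distance is 2√74.

2√74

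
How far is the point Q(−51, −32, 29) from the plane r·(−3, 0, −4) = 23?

14/5

d = |(-3)·(-51) + (-4)·29 − 23| / √(9 + 0 + 16) = |14| / 5 = 14/5.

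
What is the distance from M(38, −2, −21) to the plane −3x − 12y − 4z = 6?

12/13

Normal vector n = (−3, −12, −4), and n·(38, −2, −21) − 6 = −12.
|n| = √(9 + 144 + 16) = 13, so the distance is |-12|/13 = 12/13.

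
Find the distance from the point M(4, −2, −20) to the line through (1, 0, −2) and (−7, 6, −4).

A direction vector is d = (−8, 6, −2).
AP = (3, −2, −18); AP·d = 0, |AP|² = 337, |d|² = 104.
distance² = |AP|² − (AP·d)²/|d|² = 337 − 0/104 = 337, so the distance is √337.

√337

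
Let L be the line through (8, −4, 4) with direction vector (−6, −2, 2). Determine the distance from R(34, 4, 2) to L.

2√10

Direction vector d = (−6, −2, 2).
AP = (26, 8, −2); AP·d = -176, |AP|² = 744, |d|² = 44.
distance² = |AP|² − (AP·d)²/|d|² = 744 − 30976/44 = 40, so the distance is 2√10.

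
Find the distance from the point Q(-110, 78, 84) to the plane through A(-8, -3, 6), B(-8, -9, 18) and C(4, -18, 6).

2√5

AB = (0, -6, 12) and AC = (12, -15, 0), so a normal is n = AB × AC = (180, 144, 72).
Then n·(-110, 78, 84) - (-1440) = -1080.
|n| = √(32400 + 20736 + 5184) = 108√5, so the distance is |-1080|/(108√5) = 2√5.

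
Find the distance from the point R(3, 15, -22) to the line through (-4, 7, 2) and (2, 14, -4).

A direction vector is d = (6, 7, -6).
AP = (7, 8, -24); AP·d = 242, |AP|² = 689, |d|² = 121.
distance² = |AP|² − (AP·d)²/|d|² = 689 − 58564/121 = 205, so the distance is √205.

√205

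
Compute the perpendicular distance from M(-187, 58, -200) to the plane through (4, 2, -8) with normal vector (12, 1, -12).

The plane has equation n·(r − (4, 2, -8)) = 0, i.e. n·r = 146.
n = (12, 1, -12); n·P − 146 = 68; |n| = 17; distance = 68/17 = 4.

4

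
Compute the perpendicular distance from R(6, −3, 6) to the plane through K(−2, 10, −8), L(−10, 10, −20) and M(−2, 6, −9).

KL = (−8, 0, −12) and KM = (0, −4, −1), so a normal is n = KL × KM = (−48, −8, 32).
d = |(-48)·6 + (-8)·(-3) + 32·6 − (-240)| / √(2304 + 64 + 1024) = |168| / (8√53) = 21/√53.

21/√53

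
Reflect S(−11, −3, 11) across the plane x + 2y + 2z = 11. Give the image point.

With n = (1, 2, 2), the signed offset is (n·S − 11)/|n|² = -6/9 = -2/3.
S' = S − 2t·n = (−11, −3, 11) − (-4/3)·(1, 2, 2) = (−29/3, −1/3, 41/3).

(-29/3, -1/3, 41/3)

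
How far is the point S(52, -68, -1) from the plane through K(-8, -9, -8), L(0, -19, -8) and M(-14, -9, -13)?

KL = (8, -10, 0) and KM = (-6, 0, -5), so a normal is n = KL × KM = (50, 40, -60).
d = |50·52 + 40·(-68) + (-60)·(-1) − (-280)| / √(2500 + 1600 + 3600) = |220| / (10√77) = 2√77/7.

22/√77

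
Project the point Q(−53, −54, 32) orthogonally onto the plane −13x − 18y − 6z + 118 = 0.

(-14, 0, 50)

n = (−13, −18, −6), |n|² = 529, and n·Q − (-118) = 1587.
t = 1587/529 = 3, so the foot is Q − t·n = (−53, −54, 32) − 3·(−13, −18, −6) = (−14, 0, 50).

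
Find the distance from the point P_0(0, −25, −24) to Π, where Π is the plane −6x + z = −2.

d = |(-6)·0 + 1·(-24) − (-2)| / √(36 + 0 + 1) = |-22| / √37 = 22√37/37.

22/√37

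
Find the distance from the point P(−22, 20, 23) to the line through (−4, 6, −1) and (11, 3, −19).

A direction vector is d = (15, −3, −18).
AP = (−18, 14, 24); AP·d = -744, |AP|² = 1096, |d|² = 558.
distance² = |AP|² − (AP·d)²/|d|² = 1096 − 553536/558 = 104, so the distance is 2√26.

2√26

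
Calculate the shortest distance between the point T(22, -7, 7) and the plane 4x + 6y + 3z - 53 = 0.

Normal vector n = (4, 6, 3), and n·(22, -7, 7) - 53 = 14.
|n| = √(16 + 36 + 9) = √61, so the distance is |14|/√61 = 14√61/61.

14√61/61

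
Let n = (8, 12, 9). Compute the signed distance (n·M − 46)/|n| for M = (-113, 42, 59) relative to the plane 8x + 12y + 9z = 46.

n·M − 46 = 85.
|n| = 17, so the signed distance is 85/17 = 5.

5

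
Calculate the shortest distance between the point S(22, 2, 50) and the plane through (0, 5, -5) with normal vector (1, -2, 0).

28√5/5

The plane has equation n·(r − (0, 5, -5)) = 0, i.e. n·r = -10.
Then n·(22, 2, 50) - (-10) = 28.
|n| = √(1 + 4 + 0) = √5, so the distance is |28|/√5 = 28/√5.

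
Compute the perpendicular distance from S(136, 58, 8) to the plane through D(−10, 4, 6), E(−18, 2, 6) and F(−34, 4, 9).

DE = (−8, −2, 0) and DF = (−24, 0, 3), so a normal is n = DE × DF = (−6, 24, −48).
n = (−6, 24, −48); n·P − (-132) = 324; |n| = 54; distance = 324/54 = 6.

6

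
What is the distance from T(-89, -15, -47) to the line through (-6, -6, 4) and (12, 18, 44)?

√3946

A direction vector is d = (18, 24, 40).
AP = (-83, -9, -51), and AP × d = (864, 2402, -1830).
|AP × d|² = 9865000 and |d|² = 2500, so the distance is √(9865000/2500) = √3946.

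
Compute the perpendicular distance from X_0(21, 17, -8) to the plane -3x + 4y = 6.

1/5

Normal vector n = (-3, 4, 0), and n·(21, 17, -8) - 6 = -1.
|n| = √(9 + 16 + 0) = 5, so the distance is |-1|/5 = 1/5.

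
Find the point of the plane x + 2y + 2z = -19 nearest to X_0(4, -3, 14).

(-1, -13, 4)

n = (1, 2, 2), |n|² = 9, and n·X_0 − (-19) = 45.
t = 45/9 = 5, so the foot is X_0 − t·n = (4, -3, 14) − 5·(1, 2, 2) = (-1, -13, 4).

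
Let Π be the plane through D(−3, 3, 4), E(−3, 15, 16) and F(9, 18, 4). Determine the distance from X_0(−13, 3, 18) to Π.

DE = (0, 12, 12) and DF = (12, 15, 0), so a normal is n = DE × DF = (−180, 144, −144).
n = (−180, 144, −144); n·P − 396 = -216; |n| = 36√57; distance = 216/(36√57) = 6/√57.

2√57/19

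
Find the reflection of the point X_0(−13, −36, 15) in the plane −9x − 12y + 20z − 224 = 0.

With n = (−9, −12, 20), the signed offset is (n·X_0 − 224)/|n|² = 625/625 = 1.
X_0' = X_0 − 2t·n = (−13, −36, 15) − 2·(−9, −12, 20) = (5, −12, −25).

(5, -12, -25)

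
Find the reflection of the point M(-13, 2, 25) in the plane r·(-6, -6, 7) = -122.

(23, 38, -17)

n = (-6, -6, 7), |n|² = 121, n·M − (-122) = 363, so t = 363/121 = 3.
Foot F = M − 3·n = (5, 20, 4); the reflection is 2F − M = (23, 38, -17).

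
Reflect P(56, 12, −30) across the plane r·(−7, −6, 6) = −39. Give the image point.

With n = (−7, −6, 6), the signed offset is (n·P − (-39))/|n|² = -605/121 = -5.
P' = P − 2t·n = (56, 12, −30) − (-10)·(−7, −6, 6) = (−14, −48, 30).

(-14, -48, 30)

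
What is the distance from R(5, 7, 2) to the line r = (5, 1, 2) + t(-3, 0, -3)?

6

Direction vector d = (-3, 0, -3).
AP = (0, 6, 0), and AP × d = (-18, 0, 18).
|AP × d|² = 648 and |d|² = 18, so the distance is √(648/18) = √36 = 6.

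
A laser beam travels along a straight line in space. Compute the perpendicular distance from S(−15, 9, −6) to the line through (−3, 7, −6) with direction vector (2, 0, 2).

2√19

Direction vector d = (2, 0, 2).
AP = (−12, 2, 0), and AP × d = (4, 24, −4).
|AP × d|² = 608 and |d|² = 8, so the distance is √(608/8) = √76 = 2√19.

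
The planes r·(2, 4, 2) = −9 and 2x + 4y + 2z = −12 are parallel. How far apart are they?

√6/4

Both planes have normal n = (2, 4, 2), |n| = 2√6. Any point on the first plane is at distance |(-12) − (-9)|/|n| = 3/(2√6) = √6/4 from the second.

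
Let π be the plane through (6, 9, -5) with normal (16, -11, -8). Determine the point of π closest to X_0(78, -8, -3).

(30, 25, 21)

The perpendicular from X_0 has direction n = (16, -11, -8): r = (78, -8, -3) + t(16, -11, -8).
Substitute into the plane: n·(X_0 + tn) = 37 gives 1360 + 441t = 37, so t = -3.
Foot = (78, -8, -3) + (-3)·(16, -11, -8) = (30, 25, 21).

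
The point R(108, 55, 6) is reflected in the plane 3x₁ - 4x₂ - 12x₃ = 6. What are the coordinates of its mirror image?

With n = (3, -4, -12), the signed offset is (n·R − 6)/|n|² = 26/169 = 2/13.
R' = R − 2t·n = (108, 55, 6) − (4/13)·(3, -4, -12) = (1392/13, 731/13, 126/13).

(1392/13, 731/13, 126/13)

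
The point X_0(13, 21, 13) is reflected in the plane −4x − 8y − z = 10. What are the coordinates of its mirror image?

(-11, -27, 7)

With n = (−4, −8, −1), the signed offset is (n·X_0 − 10)/|n|² = -243/81 = -3.
X_0' = X_0 − 2t·n = (13, 21, 13) − (-6)·(−4, −8, −1) = (−11, −27, 7).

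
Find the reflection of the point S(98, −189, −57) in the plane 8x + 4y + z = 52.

n = (8, 4, 1), |n|² = 81, n·S − 52 = -81, so t = -81/81 = -1.
Foot F = S − (-1)·n = (106, −185, −56); the reflection is 2F − S = (114, −181, −55).

(114, -181, -55)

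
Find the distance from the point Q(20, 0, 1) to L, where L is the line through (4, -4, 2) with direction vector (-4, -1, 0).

1

Direction vector d = (-4, -1, 0).
AP = (16, 4, -1), and AP × d = (-1, 4, 0).
|AP × d|² = 17 and |d|² = 17, so the distance is √(17/17) = √1 = 1.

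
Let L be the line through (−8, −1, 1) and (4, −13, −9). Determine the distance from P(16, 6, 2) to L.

23

A direction vector is d = (12, −12, −10).
AP = (24, 7, 1), and AP × d = (−58, 252, −372).
|AP × d|² = 205252 and |d|² = 388, so the distance is √(205252/388) = √529 = 23.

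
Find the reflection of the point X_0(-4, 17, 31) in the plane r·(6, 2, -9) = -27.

(20, 25, -5)

n = (6, 2, -9), |n|² = 121, n·X_0 − (-27) = -242, so t = -242/121 = -2.
Foot F = X_0 − (-2)·n = (8, 21, 13); the reflection is 2F − X_0 = (20, 25, -5).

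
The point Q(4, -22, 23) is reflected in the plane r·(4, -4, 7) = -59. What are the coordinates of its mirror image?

(-28, 10, -33)

With n = (4, -4, 7), the signed offset is (n·Q − (-59))/|n|² = 324/81 = 4.
Q' = Q − 2t·n = (4, -22, 23) − 8·(4, -4, 7) = (-28, 10, -33).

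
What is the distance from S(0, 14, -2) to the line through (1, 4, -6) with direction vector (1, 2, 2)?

6

Direction vector d = (1, 2, 2).
AP = (-1, 10, 4), and AP × d = (12, 6, -12).
|AP × d|² = 324 and |d|² = 9, so the distance is √(324/9) = √36 = 6.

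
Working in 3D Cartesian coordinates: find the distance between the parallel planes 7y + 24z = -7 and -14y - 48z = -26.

4/5

Divide the second equation by -2 to match normals: 7y + 24z = 13.
With common normal n = (0, 7, 24) (|n| = 25), the distance is |(-7) − 13|/|n| = 20/25 = 4/5.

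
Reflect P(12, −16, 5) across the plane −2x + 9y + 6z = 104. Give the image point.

(4, 20, 29)

n = (−2, 9, 6), |n|² = 121, n·P − 104 = -242, so t = -242/121 = -2.
Foot F = P − (-2)·n = (8, 2, 17); the reflection is 2F − P = (4, 20, 29).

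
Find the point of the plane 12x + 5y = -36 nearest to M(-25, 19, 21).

(-13, 24, 21)

The perpendicular from M has direction n = (12, 5, 0): r = (-25, 19, 21) + t(12, 5, 0).
Substitute into the plane: n·(M + tn) = -36 gives -205 + 169t = -36, so t = 1.
Foot = (-25, 19, 21) + 1·(12, 5, 0) = (-13, 24, 21).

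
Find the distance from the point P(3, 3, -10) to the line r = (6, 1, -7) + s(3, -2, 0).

Direction vector d = (3, -2, 0).
AP = (-3, 2, -3); AP·d = -13, |AP|² = 22, |d|² = 13.
distance² = |AP|² − (AP·d)²/|d|² = 22 − 169/13 = 9, so the distance is 3.

3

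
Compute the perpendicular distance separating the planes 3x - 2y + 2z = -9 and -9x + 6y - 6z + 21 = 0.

16/√17

Divide the second equation by -3 to match normals: 3x - 2y + 2z = 7.
With common normal n = (3, -2, 2) (|n| = √17), the distance is |(-9) − 7|/|n| = 16/√17 = 16√17/17.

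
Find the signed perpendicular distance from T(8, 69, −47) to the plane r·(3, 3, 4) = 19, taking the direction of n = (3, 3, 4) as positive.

n·T − 19 = 24.
|n| = √34, so the signed distance is 24/√34.

24/√34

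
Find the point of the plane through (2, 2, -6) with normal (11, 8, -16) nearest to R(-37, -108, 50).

(18, -68, -30)

n = (11, 8, -16), |n|² = 441, and n·R − 134 = -2205.
t = -2205/441 = -5, so the foot is R − t·n = (-37, -108, 50) − (-5)·(11, 8, -16) = (18, -68, -30).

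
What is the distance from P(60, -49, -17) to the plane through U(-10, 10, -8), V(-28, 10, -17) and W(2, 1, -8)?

28/√61

UV = (-18, 0, -9) and UW = (12, -9, 0), so a normal is n = UV × UW = (-81, -108, 162).
n = (-81, -108, 162); n·P − (-1566) = -756; |n| = 27√61; distance = 756/(27√61) = 28√61/61.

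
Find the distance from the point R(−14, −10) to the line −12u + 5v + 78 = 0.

196/13

d = |(-12)·(-14) + 5·(-10) − (-78)| / √(144 + 25) = |196|/13 = 196/13.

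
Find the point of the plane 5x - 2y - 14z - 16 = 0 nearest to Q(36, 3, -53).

(16, 11, 3)

n = (5, -2, -14), |n|² = 225, and n·Q − 16 = 900.
t = 900/225 = 4, so the foot is Q − t·n = (36, 3, -53) − 4·(5, -2, -14) = (16, 11, 3).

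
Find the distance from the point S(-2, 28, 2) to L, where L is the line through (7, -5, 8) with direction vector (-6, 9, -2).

3√13

Direction vector d = (-6, 9, -2).
AP = (-9, 33, -6), and AP × d = (-12, 18, 117).
|AP × d|² = 14157 and |d|² = 121, so the distance is √(14157/121) = √117 = 3√13.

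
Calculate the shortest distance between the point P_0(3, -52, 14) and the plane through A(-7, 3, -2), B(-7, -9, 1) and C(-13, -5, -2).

AB = (0, -12, 3) and AC = (-6, -8, 0), so a normal is n = AB × AC = (24, -18, -72).
Then n·(3, -52, 14) - (-78) = 78.
|n| = √(576 + 324 + 5184) = 78, so the distance is |78|/78 = 1.

1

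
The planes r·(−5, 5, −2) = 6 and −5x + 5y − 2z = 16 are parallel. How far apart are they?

10/(3√6)

Both planes have normal n = (−5, 5, −2), |n| = 3√6. Any point on the first plane is at distance |16 − 6|/|n| = 10/(3√6) = 5√6/9 from the second.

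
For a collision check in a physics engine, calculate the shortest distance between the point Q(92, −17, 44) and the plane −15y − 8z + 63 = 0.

d = |(-15)·(-17) + (-8)·44 − (-63)| / √(0 + 225 + 64) = |-34| / 17 = 2.

2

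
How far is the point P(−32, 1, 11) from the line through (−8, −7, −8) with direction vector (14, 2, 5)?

2√194

Direction vector d = (14, 2, 5).
AP = (−24, 8, 19); AP·d = -225, |AP|² = 1001, |d|² = 225.
distance² = |AP|² − (AP·d)²/|d|² = 1001 − 50625/225 = 776, so the distance is 2√194.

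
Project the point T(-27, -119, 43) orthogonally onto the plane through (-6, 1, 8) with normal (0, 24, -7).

The perpendicular from T has direction n = (0, 24, -7): r = (-27, -119, 43) + λ(0, 24, -7).
Substitute into the plane: n·(T + λn) = -32 gives -3157 + 625λ = -32, so λ = 5.
Foot = (-27, -119, 43) + 5·(0, 24, -7) = (-27, 1, 8).

(-27, 1, 8)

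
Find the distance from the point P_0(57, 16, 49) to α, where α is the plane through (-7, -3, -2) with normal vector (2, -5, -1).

18/√30

The plane has equation n·(r − (-7, -3, -2)) = 0, i.e. n·r = 3.
d = |2·57 + (-5)·16 + (-1)·49 − 3| / √(4 + 25 + 1) = |-18| / √30 = 3√30/5.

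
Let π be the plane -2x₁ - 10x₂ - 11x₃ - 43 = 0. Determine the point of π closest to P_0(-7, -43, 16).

(-5, -33, 27)

n = (-2, -10, -11), |n|² = 225, and n·P_0 − 43 = 225.
t = 225/225 = 1, so the foot is P_0 − t·n = (-7, -43, 16) − 1·(-2, -10, -11) = (-5, -33, 27).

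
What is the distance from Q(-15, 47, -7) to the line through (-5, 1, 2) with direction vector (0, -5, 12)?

√1621

Direction vector d = (0, -5, 12).
AP = (-10, 46, -9); AP·d = -338, |AP|² = 2297, |d|² = 169.
distance² = |AP|² − (AP·d)²/|d|² = 2297 − 114244/169 = 1621, so the distance is √1621.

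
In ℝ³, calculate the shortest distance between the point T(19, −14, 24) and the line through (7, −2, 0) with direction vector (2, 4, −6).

6√10

Direction vector d = (2, 4, −6).
AP = (12, −12, 24), and AP × d = (−24, 120, 72).
|AP × d|² = 20160 and |d|² = 56, so the distance is √(20160/56) = √360 = 6√10.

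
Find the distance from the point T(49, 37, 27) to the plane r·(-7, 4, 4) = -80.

Normal vector n = (-7, 4, 4), and n·(49, 37, 27) - (-80) = -7.
|n| = √(49 + 16 + 16) = 9, so the distance is |-7|/9 = 7/9.

7/9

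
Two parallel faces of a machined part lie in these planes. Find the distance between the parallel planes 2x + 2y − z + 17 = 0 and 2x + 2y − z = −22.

5/3

With common normal n = (2, 2, −1) (|n| = 3), the distance is |(-17) − (-22)|/|n| = 5/3.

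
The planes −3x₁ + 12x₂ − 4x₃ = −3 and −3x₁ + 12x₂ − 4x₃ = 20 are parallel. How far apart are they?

23/13

Both planes have normal n = (−3, 12, −4), |n| = 13. Any point on the first plane is at distance |20 − (-3)|/|n| = 23/13 from the second.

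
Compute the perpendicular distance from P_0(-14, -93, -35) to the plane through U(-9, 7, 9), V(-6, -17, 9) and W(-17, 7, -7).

UV = (3, -24, 0) and UW = (-8, 0, -16), so a normal is n = UV × UW = (384, 48, -192).
Then n·(-14, -93, -35) - (-4848) = 1728.
|n| = √(147456 + 2304 + 36864) = 432, so the distance is |1728|/432 = 4.

4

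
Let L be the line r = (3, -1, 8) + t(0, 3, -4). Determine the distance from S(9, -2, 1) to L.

Direction vector d = (0, 3, -4).
AP = (6, -1, -7), and AP × d = (25, 24, 18).
|AP × d|² = 1525 and |d|² = 25, so the distance is √(1525/25) = √61.

√61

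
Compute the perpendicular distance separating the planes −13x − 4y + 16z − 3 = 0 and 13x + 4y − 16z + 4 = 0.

1/21

Divide the second equation by -1 to match normals: −13x − 4y + 16z = 4.
With common normal n = (−13, −4, 16) (|n| = 21), the distance is |3 − 4|/|n| = 1/21.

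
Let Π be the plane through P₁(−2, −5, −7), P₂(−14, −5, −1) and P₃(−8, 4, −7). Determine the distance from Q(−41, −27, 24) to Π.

P₁P₂ = (−12, 0, 6) and P₁P₃ = (−6, 9, 0), so a normal is n = P₁P₂ × P₁P₃ = (−54, −36, −108).
Then n·(−41, −27, 24) − 1044 = −450.
|n| = √(2916 + 1296 + 11664) = 126, so the distance is |-450|/126 = 25/7.

25/7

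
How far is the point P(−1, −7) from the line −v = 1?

6

The normal to the line is n = (0, −1) with |n| = 1.
|n·P − 1| = |7 − 1| = 6, so the distance is 6/1 = 6.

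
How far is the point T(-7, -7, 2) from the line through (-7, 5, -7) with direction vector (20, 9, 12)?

Direction vector d = (20, 9, 12).
AP = (0, -12, 9), and AP × d = (-225, 180, 240).
|AP × d|² = 140625 and |d|² = 625, so the distance is √(140625/625) = √225 = 15.

15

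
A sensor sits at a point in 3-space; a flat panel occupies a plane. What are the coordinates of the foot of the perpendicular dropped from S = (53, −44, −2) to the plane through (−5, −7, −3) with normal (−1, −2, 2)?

(55, -40, -6)

The perpendicular from S has direction n = (−1, −2, 2): r = (53, −44, −2) + λ(−1, −2, 2).
Substitute into the plane: n·(S + λn) = 13 gives 31 + 9λ = 13, so λ = -2.
Foot = (53, −44, −2) + (-2)·(−1, −2, 2) = (55, −40, −6).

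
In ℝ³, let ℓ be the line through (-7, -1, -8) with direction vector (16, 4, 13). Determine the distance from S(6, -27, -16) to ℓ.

Direction vector d = (16, 4, 13).
AP = (13, -26, -8); AP·d = 0, |AP|² = 909, |d|² = 441.
distance² = |AP|² − (AP·d)²/|d|² = 909 − 0/441 = 909, so the distance is 3√101.

3√101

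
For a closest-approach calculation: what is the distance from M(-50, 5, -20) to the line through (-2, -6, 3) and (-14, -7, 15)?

√2665

A direction vector is d = (-12, -1, 12).
AP = (-48, 11, -23), and AP × d = (109, 852, 180).
|AP × d|² = 770185 and |d|² = 289, so the distance is √(770185/289) = √2665.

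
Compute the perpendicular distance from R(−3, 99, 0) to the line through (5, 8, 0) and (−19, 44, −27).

A direction vector is d = (−24, 36, −27).
AP = (−8, 91, 0); AP·d = 3468, |AP|² = 8345, |d|² = 2601.
distance² = |AP|² − (AP·d)²/|d|² = 8345 − 12027024/2601 = 3721, so the distance is 61.

61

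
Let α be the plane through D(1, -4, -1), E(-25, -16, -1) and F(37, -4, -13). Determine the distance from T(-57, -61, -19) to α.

DE = (-26, -12, 0) and DF = (36, 0, -12), so a normal is n = DE × DF = (144, -312, 432).
Then n·(-57, -61, -19) - 960 = 1656.
|n| = √(20736 + 97344 + 186624) = 552, so the distance is |1656|/552 = 3.

3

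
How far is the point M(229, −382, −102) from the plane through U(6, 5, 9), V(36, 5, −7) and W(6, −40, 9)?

UV = (30, 0, −16) and UW = (0, −45, 0), so a normal is n = UV × UW = (−720, 0, −1350).
Then n·(229, −382, −102) − (−16470) = −10710.
|n| = √(518400 + 0 + 1822500) = 1530, so the distance is |-10710|/1530 = 7.

7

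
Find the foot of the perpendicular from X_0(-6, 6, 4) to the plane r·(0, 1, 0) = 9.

n = (0, 1, 0), |n|² = 1, and n·X_0 − 9 = -3.
t = -3/1 = -3, so the foot is X_0 − t·n = (-6, 6, 4) − (-3)·(0, 1, 0) = (-6, 9, 4).

(-6, 9, 4)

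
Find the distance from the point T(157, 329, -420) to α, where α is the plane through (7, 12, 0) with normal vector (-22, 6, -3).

6

The plane has equation n·(r − (7, 12, 0)) = 0, i.e. n·r = -82.
Then n·(157, 329, -420) - (-82) = -138.
|n| = √(484 + 36 + 9) = 23, so the distance is |-138|/23 = 6.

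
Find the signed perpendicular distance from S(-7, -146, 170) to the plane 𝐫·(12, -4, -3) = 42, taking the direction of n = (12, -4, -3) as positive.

-4

n·S − 42 = -52.
|n| = 13, so the signed distance is -52/13 = -4.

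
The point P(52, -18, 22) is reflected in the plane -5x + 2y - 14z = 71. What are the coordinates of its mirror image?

(22, -6, -62)

n = (-5, 2, -14), |n|² = 225, n·P − 71 = -675, so t = -675/225 = -3.
Foot F = P − (-3)·n = (37, -12, -20); the reflection is 2F − P = (22, -6, -62).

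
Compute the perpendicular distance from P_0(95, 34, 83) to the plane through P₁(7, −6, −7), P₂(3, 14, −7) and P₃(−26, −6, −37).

2

P₁P₂ = (−4, 20, 0) and P₁P₃ = (−33, 0, −30), so a normal is n = P₁P₂ × P₁P₃ = (−600, −120, 660).
d = |(-600)·95 + (-120)·34 + 660·83 − (-8100)| / √(360000 + 14400 + 435600) = |1800| / 900 = 2.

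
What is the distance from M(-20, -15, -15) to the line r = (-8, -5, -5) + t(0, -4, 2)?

Direction vector d = (0, -4, 2).
AP = (-12, -10, -10); AP·d = 20, |AP|² = 344, |d|² = 20.
distance² = |AP|² − (AP·d)²/|d|² = 344 − 400/20 = 324, so the distance is 18.

18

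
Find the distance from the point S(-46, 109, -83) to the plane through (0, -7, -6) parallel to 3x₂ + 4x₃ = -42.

8

Parallel planes share the normal n = (0, 3, 4); since (0, -7, -6) lies on the plane, its equation is 3x₂ + 4x₃ = -45.
Then n·(-46, 109, -83) - (-45) = 40.
|n| = √(0 + 9 + 16) = 5, so the distance is |40|/5 = 8.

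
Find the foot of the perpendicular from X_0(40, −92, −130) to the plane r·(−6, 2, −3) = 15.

(34, -90, -133)

n = (−6, 2, −3), |n|² = 49, and n·X_0 − 15 = -49.
t = -49/49 = -1, so the foot is X_0 − t·n = (40, −92, −130) − (-1)·(−6, 2, −3) = (34, −90, −133).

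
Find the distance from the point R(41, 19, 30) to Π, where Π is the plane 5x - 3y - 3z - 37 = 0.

21/√43

d = |5·41 + (-3)·19 + (-3)·30 − 37| / √(25 + 9 + 9) = |21| / √43 = 21/√43.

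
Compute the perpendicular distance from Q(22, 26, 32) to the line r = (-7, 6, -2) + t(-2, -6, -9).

√461

Direction vector d = (-2, -6, -9).
AP = (29, 20, 34), and AP × d = (24, 193, -134).
|AP × d|² = 55781 and |d|² = 121, so the distance is √(55781/121) = √461.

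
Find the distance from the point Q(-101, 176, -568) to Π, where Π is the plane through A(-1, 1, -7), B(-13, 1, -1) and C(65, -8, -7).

AB = (-12, 0, 6) and AC = (66, -9, 0), so a normal is n = AB × AC = (54, 396, 108).
n = (54, 396, 108); n·P − (-414) = 3312; |n| = 414; distance = 3312/414 = 8.

8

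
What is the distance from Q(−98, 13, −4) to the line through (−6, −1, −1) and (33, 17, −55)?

√6553

A direction vector is d = (39, 18, −54).
AP = (−92, 14, −3), and AP × d = (−702, −5085, −2202).
|AP × d|² = 31198833 and |d|² = 4761, so the distance is √(31198833/4761) = √6553.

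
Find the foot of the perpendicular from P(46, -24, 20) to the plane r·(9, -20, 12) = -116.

(28, 16, -4)

The perpendicular from P has direction n = (9, -20, 12): r = (46, -24, 20) + t(9, -20, 12).
Substitute into the plane: n·(P + tn) = -116 gives 1134 + 625t = -116, so t = -2.
Foot = (46, -24, 20) + (-2)·(9, -20, 12) = (28, 16, -4).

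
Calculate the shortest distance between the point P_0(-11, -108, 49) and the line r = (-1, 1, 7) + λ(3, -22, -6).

Direction vector d = (3, -22, -6).
AP = (-10, -109, 42), and AP × d = (1578, 66, 547).
|AP × d|² = 2793649 and |d|² = 529, so the distance is √(2793649/529) = √5281.

√5281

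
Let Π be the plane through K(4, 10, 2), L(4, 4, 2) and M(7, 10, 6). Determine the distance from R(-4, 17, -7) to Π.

1

KL = (0, -6, 0) and KM = (3, 0, 4), so a normal is n = KL × KM = (-24, 0, 18).
Then n·(-4, 17, -7) - (-60) = 30.
|n| = √(576 + 0 + 324) = 30, so the distance is |30|/30 = 1.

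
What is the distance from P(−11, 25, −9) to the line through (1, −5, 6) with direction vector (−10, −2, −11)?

6√29

Direction vector d = (−10, −2, −11).
AP = (−12, 30, −15), and AP × d = (−360, 18, 324).
|AP × d|² = 234900 and |d|² = 225, so the distance is √(234900/225) = √1044 = 6√29.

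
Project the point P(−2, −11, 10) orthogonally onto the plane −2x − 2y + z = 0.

(6, -3, 6)

n = (−2, −2, 1), |n|² = 9, and n·P − 0 = 36.
t = 36/9 = 4, so the foot is P − t·n = (−2, −11, 10) − 4·(−2, −2, 1) = (6, −3, 6).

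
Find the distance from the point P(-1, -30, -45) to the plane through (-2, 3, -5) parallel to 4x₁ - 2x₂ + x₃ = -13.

Parallel planes share the normal n = (4, -2, 1); since (-2, 3, -5) lies on the plane, its equation is 4x₁ - 2x₂ + x₃ = -19.
Then n·(-1, -30, -45) - (-19) = 30.
|n| = √(16 + 4 + 1) = √21, so the distance is |30|/√21 = 10√21/7.

30/√21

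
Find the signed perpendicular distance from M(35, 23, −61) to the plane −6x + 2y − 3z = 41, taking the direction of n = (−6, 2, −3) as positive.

-22/7

n·M − 41 = -22.
|n| = 7, so the signed distance is -22/7.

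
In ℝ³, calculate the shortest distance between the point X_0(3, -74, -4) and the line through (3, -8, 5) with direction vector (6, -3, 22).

3√493

Direction vector d = (6, -3, 22).
AP = (0, -66, -9); AP·d = 0, |AP|² = 4437, |d|² = 529.
distance² = |AP|² − (AP·d)²/|d|² = 4437 − 0/529 = 4437, so the distance is 3√493.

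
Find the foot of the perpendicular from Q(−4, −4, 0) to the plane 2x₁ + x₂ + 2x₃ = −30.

(-8, -6, -4)

n = (2, 1, 2), |n|² = 9, and n·Q − (-30) = 18.
t = 18/9 = 2, so the foot is Q − t·n = (−4, −4, 0) − 2·(2, 1, 2) = (−8, −6, −4).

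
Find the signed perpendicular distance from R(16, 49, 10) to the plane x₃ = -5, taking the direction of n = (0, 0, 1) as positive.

n·R − (-5) = 15.
|n| = 1, so the signed distance is 15/1 = 15.

15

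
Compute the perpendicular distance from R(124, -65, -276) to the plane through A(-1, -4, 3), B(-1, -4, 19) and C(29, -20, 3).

5

AB = (0, 0, 16) and AC = (30, -16, 0), so a normal is n = AB × AC = (256, 480, 0).
Then n·(124, -65, -276) - (-2176) = 2720.
|n| = √(65536 + 230400 + 0) = 544, so the distance is |2720|/544 = 5.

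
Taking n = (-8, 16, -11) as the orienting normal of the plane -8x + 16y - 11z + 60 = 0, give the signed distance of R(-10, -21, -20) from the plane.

8/7

n·R − (-60) = 24.
|n| = 21, so the signed distance is 24/21 = 8/7.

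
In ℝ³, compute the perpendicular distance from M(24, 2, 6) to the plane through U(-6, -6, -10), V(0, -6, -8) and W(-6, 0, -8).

UV = (6, 0, 2) and UW = (0, 6, 2), so a normal is n = UV × UW = (-12, -12, 36).
d = |(-12)·24 + (-12)·2 + 36·6 − (-216)| / √(144 + 144 + 1296) = |120| / (12√11) = 10√11/11.

10/√11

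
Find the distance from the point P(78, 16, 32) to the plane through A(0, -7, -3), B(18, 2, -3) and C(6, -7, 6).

26/7

AB = (18, 9, 0) and AC = (6, 0, 9), so a normal is n = AB × AC = (81, -162, -54).
Then n·(78, 16, 32) - 1296 = 702.
|n| = √(6561 + 26244 + 2916) = 189, so the distance is |702|/189 = 26/7.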